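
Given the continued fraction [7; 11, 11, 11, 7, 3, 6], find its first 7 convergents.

Using the convergent recurrence p_i = a_i*p_{i-1} + p_{i-2}, q_i = a_i*q_{i-1} + q_{i-2} with p_{-2}=0, p_{-1}=1, q_{-2}=1, q_{-1}=0:
  i=0: a_0=7, p_0 = 7*1 + 0 = 7, q_0 = 7*0 + 1 = 1.
  i=1: a_1=11, p_1 = 11*7 + 1 = 78, q_1 = 11*1 + 0 = 11.
  i=2: a_2=11, p_2 = 11*78 + 7 = 865, q_2 = 11*11 + 1 = 122.
  i=3: a_3=11, p_3 = 11*865 + 78 = 9593, q_3 = 11*122 + 11 = 1353.
  i=4: a_4=7, p_4 = 7*9593 + 865 = 68016, q_4 = 7*1353 + 122 = 9593.
  i=5: a_5=3, p_5 = 3*68016 + 9593 = 213641, q_5 = 3*9593 + 1353 = 30132.
  i=6: a_6=6, p_6 = 6*213641 + 68016 = 1349862, q_6 = 6*30132 + 9593 = 190385.

7/1, 78/11, 865/122, 9593/1353, 68016/9593, 213641/30132, 1349862/190385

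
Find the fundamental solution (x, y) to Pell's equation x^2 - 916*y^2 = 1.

(x, y) = (5848201, 193230)

First expand sqrt(916) as a continued fraction. With x_i = (sqrt(916) + m_i)/d_i and (m_0, d_0) = (0, 1): a_0 = floor(sqrt(916)) = 30, since 30^2 = 900 <= 916 < 961 = 31^2.
Iterate m_{i+1} = d_i*a_i - m_i, d_{i+1} = (916 - m_{i+1}^2)/d_i, a_{i+1} = floor((a_0 + m_{i+1})/d_{i+1}):
  m_1 = 1*30 - 0 = 30, d_1 = (916 - 30^2)/1 = 16/1 = 16, a_1 = floor((30 + 30)/16) = 3.
  m_2 = 16*3 - 30 = 18, d_2 = (916 - 18^2)/16 = 592/16 = 37, a_2 = floor((30 + 18)/37) = 1.
  m_3 = 37*1 - 18 = 19, d_3 = (916 - 19^2)/37 = 555/37 = 15, a_3 = floor((30 + 19)/15) = 3.
  m_4 = 15*3 - 19 = 26, d_4 = (916 - 26^2)/15 = 240/15 = 16, a_4 = floor((30 + 26)/16) = 3.
  m_5 = 16*3 - 26 = 22, d_5 = (916 - 22^2)/16 = 432/16 = 27, a_5 = floor((30 + 22)/27) = 1.
  m_6 = 27*1 - 22 = 5, d_6 = (916 - 5^2)/27 = 891/27 = 33, a_6 = floor((30 + 5)/33) = 1.
  m_7 = 33*1 - 5 = 28, d_7 = (916 - 28^2)/33 = 132/33 = 4, a_7 = floor((30 + 28)/4) = 14.
  m_8 = 4*14 - 28 = 28, d_8 = (916 - 28^2)/4 = 132/4 = 33, a_8 = floor((30 + 28)/33) = 1.
  m_9 = 33*1 - 28 = 5, d_9 = (916 - 5^2)/33 = 891/33 = 27, a_9 = floor((30 + 5)/27) = 1.
  m_10 = 27*1 - 5 = 22, d_10 = (916 - 22^2)/27 = 432/27 = 16, a_10 = floor((30 + 22)/16) = 3.
  m_11 = 16*3 - 22 = 26, d_11 = (916 - 26^2)/16 = 240/16 = 15, a_11 = floor((30 + 26)/15) = 3.
  m_12 = 15*3 - 26 = 19, d_12 = (916 - 19^2)/15 = 555/15 = 37, a_12 = floor((30 + 19)/37) = 1.
  m_13 = 37*1 - 19 = 18, d_13 = (916 - 18^2)/37 = 592/37 = 16, a_13 = floor((30 + 18)/16) = 3.
  m_14 = 16*3 - 18 = 30, d_14 = (916 - 30^2)/16 = 16/16 = 1, a_14 = floor((30 + 30)/1) = 60.
  m_15 = 1*60 - 30 = 30, d_15 = (916 - 30^2)/1 = 16/1 = 16: (m_15, d_15) = (m_1, d_1) = (30, 16), so from here the quotients repeat a_1, ..., a_14; the period length is 14.
So sqrt(916) = [30; (3, 1, 3, 3, 1, 1, 14, 1, 1, 3, 3, 1, 3, 60)] with period length k = 14.
k is even, so the fundamental solution of x^2 - 916y^2 = 1 is (p_{k-1}, q_{k-1}) = (p_13, q_13); compute convergents through index 13.
Convergents (p_i = a_i*p_{i-1} + p_{i-2}, q_i = a_i*q_{i-1} + q_{i-2} with p_{-2}=0, p_{-1}=1, q_{-2}=1, q_{-1}=0):
  i=0: a_0=30, p_0 = 30*1 + 0 = 30, q_0 = 30*0 + 1 = 1.
  i=1: a_1=3, p_1 = 3*30 + 1 = 91, q_1 = 3*1 + 0 = 3.
  i=2: a_2=1, p_2 = 1*91 + 30 = 121, q_2 = 1*3 + 1 = 4.
  i=3: a_3=3, p_3 = 3*121 + 91 = 454, q_3 = 3*4 + 3 = 15.
  i=4: a_4=3, p_4 = 3*454 + 121 = 1483, q_4 = 3*15 + 4 = 49.
  i=5: a_5=1, p_5 = 1*1483 + 454 = 1937, q_5 = 1*49 + 15 = 64.
  i=6: a_6=1, p_6 = 1*1937 + 1483 = 3420, q_6 = 1*64 + 49 = 113.
  i=7: a_7=14, p_7 = 14*3420 + 1937 = 49817, q_7 = 14*113 + 64 = 1646.
  i=8: a_8=1, p_8 = 1*49817 + 3420 = 53237, q_8 = 1*1646 + 113 = 1759.
  i=9: a_9=1, p_9 = 1*53237 + 49817 = 103054, q_9 = 1*1759 + 1646 = 3405.
  i=10: a_10=3, p_10 = 3*103054 + 53237 = 362399, q_10 = 3*3405 + 1759 = 11974.
  i=11: a_11=3, p_11 = 3*362399 + 103054 = 1190251, q_11 = 3*11974 + 3405 = 39327.
  i=12: a_12=1, p_12 = 1*1190251 + 362399 = 1552650, q_12 = 1*39327 + 11974 = 51301.
  i=13: a_13=3, p_13 = 3*1552650 + 1190251 = 5848201, q_13 = 3*51301 + 39327 = 193230.
Check: 5848201^2 - 916*193230^2 = 34201454936401 - 34201454936400 = 1, so (x, y) = (5848201, 193230) solves the equation, and by the theorem it is the least positive solution.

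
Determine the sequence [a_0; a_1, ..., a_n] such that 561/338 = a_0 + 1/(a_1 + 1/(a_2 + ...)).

Run the Euclidean algorithm on 561 and 338; the successive quotients are the partial quotients a_0, a_1, ... (each step inverts the fractional part left over by the previous one):
  561 = 1*338 + 223, so a_0 = 1.
  338 = 1*223 + 115, so a_1 = 1.
  223 = 1*115 + 108, so a_2 = 1.
  115 = 1*108 + 7, so a_3 = 1.
  108 = 15*7 + 3, so a_4 = 15.
  7 = 2*3 + 1, so a_5 = 2.
  3 = 3*1 + 0, so a_6 = 3.
The remainder reaches 0 after 7 divisions, so the expansion has 7 partial quotients, read off in order.

[1; 1, 1, 1, 15, 2, 3]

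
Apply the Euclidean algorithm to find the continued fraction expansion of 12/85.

Run the Euclidean algorithm on 12 and 85; the successive quotients are the partial quotients a_0, a_1, ... (each step inverts the fractional part left over by the previous one):
  12 = 0*85 + 12, so a_0 = 0.
  85 = 7*12 + 1, so a_1 = 7.
  12 = 12*1 + 0, so a_2 = 12.
The remainder reaches 0 after 3 divisions, so the expansion has 3 partial quotients, read off in order.

[0; 7, 12]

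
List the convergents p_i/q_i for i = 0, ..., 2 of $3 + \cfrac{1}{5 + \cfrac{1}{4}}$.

3/1, 16/5, 67/21

Using the convergent recurrence p_i = a_i*p_{i-1} + p_{i-2}, q_i = a_i*q_{i-1} + q_{i-2} with p_{-2}=0, p_{-1}=1, q_{-2}=1, q_{-1}=0:
  i=0: a_0=3, p_0 = 3*1 + 0 = 3, q_0 = 3*0 + 1 = 1.
  i=1: a_1=5, p_1 = 5*3 + 1 = 16, q_1 = 5*1 + 0 = 5.
  i=2: a_2=4, p_2 = 4*16 + 3 = 67, q_2 = 4*5 + 1 = 21.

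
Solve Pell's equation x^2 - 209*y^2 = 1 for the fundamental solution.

First expand sqrt(209) as a continued fraction. With x_i = (sqrt(209) + m_i)/d_i and (m_0, d_0) = (0, 1): a_0 = floor(sqrt(209)) = 14, since 14^2 = 196 <= 209 < 225 = 15^2.
Iterate m_{i+1} = d_i*a_i - m_i, d_{i+1} = (209 - m_{i+1}^2)/d_i, a_{i+1} = floor((a_0 + m_{i+1})/d_{i+1}):
  m_1 = 1*14 - 0 = 14, d_1 = (209 - 14^2)/1 = 13/1 = 13, a_1 = floor((14 + 14)/13) = 2.
  m_2 = 13*2 - 14 = 12, d_2 = (209 - 12^2)/13 = 65/13 = 5, a_2 = floor((14 + 12)/5) = 5.
  m_3 = 5*5 - 12 = 13, d_3 = (209 - 13^2)/5 = 40/5 = 8, a_3 = floor((14 + 13)/8) = 3.
  m_4 = 8*3 - 13 = 11, d_4 = (209 - 11^2)/8 = 88/8 = 11, a_4 = floor((14 + 11)/11) = 2.
  m_5 = 11*2 - 11 = 11, d_5 = (209 - 11^2)/11 = 88/11 = 8, a_5 = floor((14 + 11)/8) = 3.
  m_6 = 8*3 - 11 = 13, d_6 = (209 - 13^2)/8 = 40/8 = 5, a_6 = floor((14 + 13)/5) = 5.
  m_7 = 5*5 - 13 = 12, d_7 = (209 - 12^2)/5 = 65/5 = 13, a_7 = floor((14 + 12)/13) = 2.
  m_8 = 13*2 - 12 = 14, d_8 = (209 - 14^2)/13 = 13/13 = 1, a_8 = floor((14 + 14)/1) = 28.
  m_9 = 1*28 - 14 = 14, d_9 = (209 - 14^2)/1 = 13/1 = 13: (m_9, d_9) = (m_1, d_1) = (14, 13), so from here the quotients repeat a_1, ..., a_8; the period length is 8.
So sqrt(209) = [14; (2, 5, 3, 2, 3, 5, 2, 28)] with period length k = 8.
k is even, so the fundamental solution of x^2 - 209y^2 = 1 is (p_{k-1}, q_{k-1}) = (p_7, q_7); compute convergents through index 7.
Convergents (p_i = a_i*p_{i-1} + p_{i-2}, q_i = a_i*q_{i-1} + q_{i-2} with p_{-2}=0, p_{-1}=1, q_{-2}=1, q_{-1}=0):
  i=0: a_0=14, p_0 = 14*1 + 0 = 14, q_0 = 14*0 + 1 = 1.
  i=1: a_1=2, p_1 = 2*14 + 1 = 29, q_1 = 2*1 + 0 = 2.
  i=2: a_2=5, p_2 = 5*29 + 14 = 159, q_2 = 5*2 + 1 = 11.
  i=3: a_3=3, p_3 = 3*159 + 29 = 506, q_3 = 3*11 + 2 = 35.
  i=4: a_4=2, p_4 = 2*506 + 159 = 1171, q_4 = 2*35 + 11 = 81.
  i=5: a_5=3, p_5 = 3*1171 + 506 = 4019, q_5 = 3*81 + 35 = 278.
  i=6: a_6=5, p_6 = 5*4019 + 1171 = 21266, q_6 = 5*278 + 81 = 1471.
  i=7: a_7=2, p_7 = 2*21266 + 4019 = 46551, q_7 = 2*1471 + 278 = 3220.
Check: 46551^2 - 209*3220^2 = 2166995601 - 2166995600 = 1, so (x, y) = (46551, 3220) solves the equation, and by the theorem it is the least positive solution.

(x, y) = (46551, 3220)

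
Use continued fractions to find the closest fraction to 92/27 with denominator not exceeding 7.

17/5

Expand x = 92/27 as a continued fraction with the Euclidean algorithm:
  92 = 3*27 + 11, so a_0 = 3.
  27 = 2*11 + 5, so a_1 = 2.
  11 = 2*5 + 1, so a_2 = 2.
  5 = 5*1 + 0, so a_3 = 5.
so x = [3; 2, 2, 5].
Convergents (p_i = a_i*p_{i-1} + p_{i-2}, q_i = a_i*q_{i-1} + q_{i-2} with p_{-2}=0, p_{-1}=1, q_{-2}=1, q_{-1}=0), until the denominator exceeds 7:
  i=0: a_0=3, p_0 = 3*1 + 0 = 3, q_0 = 3*0 + 1 = 1.
  i=1: a_1=2, p_1 = 2*3 + 1 = 7, q_1 = 2*1 + 0 = 2.
  i=2: a_2=2, p_2 = 2*7 + 3 = 17, q_2 = 2*2 + 1 = 5.
  i=3: a_3=5, p_3 = 5*17 + 7 = 92, q_3 = 5*5 + 2 = 27.
q_3 = 27 > 7, so the last convergent with denominator <= 7 is p_2/q_2 = 17/5.
The closest fraction with denominator <= 7 is either p_2/q_2 or the intermediate fraction (k*p_2 + p_1)/(k*q_2 + q_1) with the largest k >= 1 whose denominator stays <= 7; these approach x as k grows, and every other convergent or intermediate fraction in range is farther away.
Largest k: floor((7 - q_1)/q_2) = floor((7 - 2)/5) = 1.
That gives (1*17 + 7)/(1*5 + 2) = 24/7.
Compare the errors: |x - 17/5| = |92*5 - 17*27|/(27*5) = 1/135, and |x - 24/7| = |92*7 - 24*27|/(27*7) = 4/189.
Cross-multiplying, 1*189 = 189 < 540 = 4*135, so 1/135 is smaller: the convergent 17/5 is closer to x than 24/7.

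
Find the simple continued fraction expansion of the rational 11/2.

Run the Euclidean algorithm on 11 and 2; the successive quotients are the partial quotients a_0, a_1, ... (each step inverts the fractional part left over by the previous one):
  11 = 5*2 + 1, so a_0 = 5.
  2 = 2*1 + 0, so a_1 = 2.
The remainder reaches 0 after 2 divisions, so the expansion has 2 partial quotients, read off in order.

[5; 2]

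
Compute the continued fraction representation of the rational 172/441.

[0; 2, 1, 1, 3, 2, 2, 4]

Run the Euclidean algorithm on 172 and 441; the successive quotients are the partial quotients a_0, a_1, ... (each step inverts the fractional part left over by the previous one):
  172 = 0*441 + 172, so a_0 = 0.
  441 = 2*172 + 97, so a_1 = 2.
  172 = 1*97 + 75, so a_2 = 1.
  97 = 1*75 + 22, so a_3 = 1.
  75 = 3*22 + 9, so a_4 = 3.
  22 = 2*9 + 4, so a_5 = 2.
  9 = 2*4 + 1, so a_6 = 2.
  4 = 4*1 + 0, so a_7 = 4.
The remainder reaches 0 after 8 divisions, so the expansion has 8 partial quotients, read off in order.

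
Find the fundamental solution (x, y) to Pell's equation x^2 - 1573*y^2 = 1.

First expand sqrt(1573) as a continued fraction. With x_i = (sqrt(1573) + m_i)/d_i and (m_0, d_0) = (0, 1): a_0 = floor(sqrt(1573)) = 39, since 39^2 = 1521 <= 1573 < 1600 = 40^2.
Iterate m_{i+1} = d_i*a_i - m_i, d_{i+1} = (1573 - m_{i+1}^2)/d_i, a_{i+1} = floor((a_0 + m_{i+1})/d_{i+1}):
  m_1 = 1*39 - 0 = 39, d_1 = (1573 - 39^2)/1 = 52/1 = 52, a_1 = floor((39 + 39)/52) = 1.
  m_2 = 52*1 - 39 = 13, d_2 = (1573 - 13^2)/52 = 1404/52 = 27, a_2 = floor((39 + 13)/27) = 1.
  m_3 = 27*1 - 13 = 14, d_3 = (1573 - 14^2)/27 = 1377/27 = 51, a_3 = floor((39 + 14)/51) = 1.
  m_4 = 51*1 - 14 = 37, d_4 = (1573 - 37^2)/51 = 204/51 = 4, a_4 = floor((39 + 37)/4) = 19.
  m_5 = 4*19 - 37 = 39, d_5 = (1573 - 39^2)/4 = 52/4 = 13, a_5 = floor((39 + 39)/13) = 6.
  m_6 = 13*6 - 39 = 39, d_6 = (1573 - 39^2)/13 = 52/13 = 4, a_6 = floor((39 + 39)/4) = 19.
  m_7 = 4*19 - 39 = 37, d_7 = (1573 - 37^2)/4 = 204/4 = 51, a_7 = floor((39 + 37)/51) = 1.
  m_8 = 51*1 - 37 = 14, d_8 = (1573 - 14^2)/51 = 1377/51 = 27, a_8 = floor((39 + 14)/27) = 1.
  m_9 = 27*1 - 14 = 13, d_9 = (1573 - 13^2)/27 = 1404/27 = 52, a_9 = floor((39 + 13)/52) = 1.
  m_10 = 52*1 - 13 = 39, d_10 = (1573 - 39^2)/52 = 52/52 = 1, a_10 = floor((39 + 39)/1) = 78.
  m_11 = 1*78 - 39 = 39, d_11 = (1573 - 39^2)/1 = 52/1 = 52: (m_11, d_11) = (m_1, d_1) = (39, 52), so from here the quotients repeat a_1, ..., a_10; the period length is 10.
So sqrt(1573) = [39; (1, 1, 1, 19, 6, 19, 1, 1, 1, 78)] with period length k = 10.
k is even, so the fundamental solution of x^2 - 1573y^2 = 1 is (p_{k-1}, q_{k-1}) = (p_9, q_9); compute convergents through index 9.
Convergents (p_i = a_i*p_{i-1} + p_{i-2}, q_i = a_i*q_{i-1} + q_{i-2} with p_{-2}=0, p_{-1}=1, q_{-2}=1, q_{-1}=0):
  i=0: a_0=39, p_0 = 39*1 + 0 = 39, q_0 = 39*0 + 1 = 1.
  i=1: a_1=1, p_1 = 1*39 + 1 = 40, q_1 = 1*1 + 0 = 1.
  i=2: a_2=1, p_2 = 1*40 + 39 = 79, q_2 = 1*1 + 1 = 2.
  i=3: a_3=1, p_3 = 1*79 + 40 = 119, q_3 = 1*2 + 1 = 3.
  i=4: a_4=19, p_4 = 19*119 + 79 = 2340, q_4 = 19*3 + 2 = 59.
  i=5: a_5=6, p_5 = 6*2340 + 119 = 14159, q_5 = 6*59 + 3 = 357.
  i=6: a_6=19, p_6 = 19*14159 + 2340 = 271361, q_6 = 19*357 + 59 = 6842.
  i=7: a_7=1, p_7 = 1*271361 + 14159 = 285520, q_7 = 1*6842 + 357 = 7199.
  i=8: a_8=1, p_8 = 1*285520 + 271361 = 556881, q_8 = 1*7199 + 6842 = 14041.
  i=9: a_9=1, p_9 = 1*556881 + 285520 = 842401, q_9 = 1*14041 + 7199 = 21240.
Check: 842401^2 - 1573*21240^2 = 709639444801 - 709639444800 = 1, so (x, y) = (842401, 21240) solves the equation, and by the theorem it is the least positive solution.

(x, y) = (842401, 21240)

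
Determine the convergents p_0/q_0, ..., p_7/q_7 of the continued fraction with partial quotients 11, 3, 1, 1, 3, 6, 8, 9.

Using the convergent recurrence p_i = a_i*p_{i-1} + p_{i-2}, q_i = a_i*q_{i-1} + q_{i-2} with p_{-2}=0, p_{-1}=1, q_{-2}=1, q_{-1}=0:
  i=0: a_0=11, p_0 = 11*1 + 0 = 11, q_0 = 11*0 + 1 = 1.
  i=1: a_1=3, p_1 = 3*11 + 1 = 34, q_1 = 3*1 + 0 = 3.
  i=2: a_2=1, p_2 = 1*34 + 11 = 45, q_2 = 1*3 + 1 = 4.
  i=3: a_3=1, p_3 = 1*45 + 34 = 79, q_3 = 1*4 + 3 = 7.
  i=4: a_4=3, p_4 = 3*79 + 45 = 282, q_4 = 3*7 + 4 = 25.
  i=5: a_5=6, p_5 = 6*282 + 79 = 1771, q_5 = 6*25 + 7 = 157.
  i=6: a_6=8, p_6 = 8*1771 + 282 = 14450, q_6 = 8*157 + 25 = 1281.
  i=7: a_7=9, p_7 = 9*14450 + 1771 = 131821, q_7 = 9*1281 + 157 = 11686.

11/1, 34/3, 45/4, 79/7, 282/25, 1771/157, 14450/1281, 131821/11686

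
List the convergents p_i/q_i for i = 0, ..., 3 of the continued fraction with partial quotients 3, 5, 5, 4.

Using the convergent recurrence p_i = a_i*p_{i-1} + p_{i-2}, q_i = a_i*q_{i-1} + q_{i-2} with p_{-2}=0, p_{-1}=1, q_{-2}=1, q_{-1}=0:
  i=0: a_0=3, p_0 = 3*1 + 0 = 3, q_0 = 3*0 + 1 = 1.
  i=1: a_1=5, p_1 = 5*3 + 1 = 16, q_1 = 5*1 + 0 = 5.
  i=2: a_2=5, p_2 = 5*16 + 3 = 83, q_2 = 5*5 + 1 = 26.
  i=3: a_3=4, p_3 = 4*83 + 16 = 348, q_3 = 4*26 + 5 = 109.

3/1, 16/5, 83/26, 348/109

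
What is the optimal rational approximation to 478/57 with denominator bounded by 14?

Expand x = 478/57 as a continued fraction with the Euclidean algorithm:
  478 = 8*57 + 22, so a_0 = 8.
  57 = 2*22 + 13, so a_1 = 2.
  22 = 1*13 + 9, so a_2 = 1.
  13 = 1*9 + 4, so a_3 = 1.
  9 = 2*4 + 1, so a_4 = 2.
  4 = 4*1 + 0, so a_5 = 4.
so x = [8; 2, 1, 1, 2, 4].
Convergents (p_i = a_i*p_{i-1} + p_{i-2}, q_i = a_i*q_{i-1} + q_{i-2} with p_{-2}=0, p_{-1}=1, q_{-2}=1, q_{-1}=0), until the denominator exceeds 14:
  i=0: a_0=8, p_0 = 8*1 + 0 = 8, q_0 = 8*0 + 1 = 1.
  i=1: a_1=2, p_1 = 2*8 + 1 = 17, q_1 = 2*1 + 0 = 2.
  i=2: a_2=1, p_2 = 1*17 + 8 = 25, q_2 = 1*2 + 1 = 3.
  i=3: a_3=1, p_3 = 1*25 + 17 = 42, q_3 = 1*3 + 2 = 5.
  i=4: a_4=2, p_4 = 2*42 + 25 = 109, q_4 = 2*5 + 3 = 13.
  i=5: a_5=4, p_5 = 4*109 + 42 = 478, q_5 = 4*13 + 5 = 57.
q_5 = 57 > 14, so the last convergent with denominator <= 14 is p_4/q_4 = 109/13.
The closest fraction with denominator <= 14 is either p_4/q_4 or the intermediate fraction (k*p_4 + p_3)/(k*q_4 + q_3) with the largest k >= 1 whose denominator stays <= 14; these approach x as k grows, and every other convergent or intermediate fraction in range is farther away.
Largest k: floor((14 - q_3)/q_4) = floor((14 - 5)/13) = 0.
Since k = 0, no intermediate fraction beyond p_4/q_4 has denominator <= 14, so the convergent 109/13 is the closest (its error is |478*13 - 109*57|/(57*13) = 1/741).

109/13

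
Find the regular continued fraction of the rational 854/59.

[14; 2, 9, 3]

Run the Euclidean algorithm on 854 and 59; the successive quotients are the partial quotients a_0, a_1, ... (each step inverts the fractional part left over by the previous one):
  854 = 14*59 + 28, so a_0 = 14.
  59 = 2*28 + 3, so a_1 = 2.
  28 = 9*3 + 1, so a_2 = 9.
  3 = 3*1 + 0, so a_3 = 3.
The remainder reaches 0 after 4 divisions, so the expansion has 4 partial quotients, read off in order.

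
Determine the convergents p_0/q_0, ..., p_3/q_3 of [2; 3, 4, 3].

2/1, 7/3, 30/13, 97/42

Using the convergent recurrence p_i = a_i*p_{i-1} + p_{i-2}, q_i = a_i*q_{i-1} + q_{i-2} with p_{-2}=0, p_{-1}=1, q_{-2}=1, q_{-1}=0:
  i=0: a_0=2, p_0 = 2*1 + 0 = 2, q_0 = 2*0 + 1 = 1.
  i=1: a_1=3, p_1 = 3*2 + 1 = 7, q_1 = 3*1 + 0 = 3.
  i=2: a_2=4, p_2 = 4*7 + 2 = 30, q_2 = 4*3 + 1 = 13.
  i=3: a_3=3, p_3 = 3*30 + 7 = 97, q_3 = 3*13 + 3 = 42.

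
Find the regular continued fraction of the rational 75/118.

Run the Euclidean algorithm on 75 and 118; the successive quotients are the partial quotients a_0, a_1, ... (each step inverts the fractional part left over by the previous one):
  75 = 0*118 + 75, so a_0 = 0.
  118 = 1*75 + 43, so a_1 = 1.
  75 = 1*43 + 32, so a_2 = 1.
  43 = 1*32 + 11, so a_3 = 1.
  32 = 2*11 + 10, so a_4 = 2.
  11 = 1*10 + 1, so a_5 = 1.
  10 = 10*1 + 0, so a_6 = 10.
The remainder reaches 0 after 7 divisions, so the expansion has 7 partial quotients, read off in order.

[0; 1, 1, 1, 2, 1, 10]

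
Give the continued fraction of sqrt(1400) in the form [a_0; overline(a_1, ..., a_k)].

Write x_i = (sqrt(1400) + m_i)/d_i with (m_0, d_0) = (0, 1). a_0 = floor(sqrt(1400)) = 37, since 37^2 = 1369 <= 1400 < 1444 = 38^2.
Iterate m_{i+1} = d_i*a_i - m_i, d_{i+1} = (1400 - m_{i+1}^2)/d_i, a_{i+1} = floor((a_0 + m_{i+1})/d_{i+1}):
  m_1 = 1*37 - 0 = 37, d_1 = (1400 - 37^2)/1 = 31/1 = 31, a_1 = floor((37 + 37)/31) = 2.
  m_2 = 31*2 - 37 = 25, d_2 = (1400 - 25^2)/31 = 775/31 = 25, a_2 = floor((37 + 25)/25) = 2.
  m_3 = 25*2 - 25 = 25, d_3 = (1400 - 25^2)/25 = 775/25 = 31, a_3 = floor((37 + 25)/31) = 2.
  m_4 = 31*2 - 25 = 37, d_4 = (1400 - 37^2)/31 = 31/31 = 1, a_4 = floor((37 + 37)/1) = 74.
  m_5 = 1*74 - 37 = 37, d_5 = (1400 - 37^2)/1 = 31/1 = 31: (m_5, d_5) = (m_1, d_1) = (37, 31), so from here the quotients repeat a_1, ..., a_4; the period length is 4.
Hence the expansion of sqrt(1400) is a_0 = 37 followed by the repeating block 2, 2, 2, 74 (period 4).

[37; overline(2, 2, 2, 74)]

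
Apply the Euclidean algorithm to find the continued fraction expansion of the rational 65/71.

[0; 1, 10, 1, 5]

Run the Euclidean algorithm on 65 and 71; the successive quotients are the partial quotients a_0, a_1, ... (each step inverts the fractional part left over by the previous one):
  65 = 0*71 + 65, so a_0 = 0.
  71 = 1*65 + 6, so a_1 = 1.
  65 = 10*6 + 5, so a_2 = 10.
  6 = 1*5 + 1, so a_3 = 1.
  5 = 5*1 + 0, so a_4 = 5.
The remainder reaches 0 after 5 divisions, so the expansion has 5 partial quotients, read off in order.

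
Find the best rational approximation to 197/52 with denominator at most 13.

34/9

Expand x = 197/52 as a continued fraction with the Euclidean algorithm:
  197 = 3*52 + 41, so a_0 = 3.
  52 = 1*41 + 11, so a_1 = 1.
  41 = 3*11 + 8, so a_2 = 3.
  11 = 1*8 + 3, so a_3 = 1.
  8 = 2*3 + 2, so a_4 = 2.
  3 = 1*2 + 1, so a_5 = 1.
  2 = 2*1 + 0, so a_6 = 2.
so x = [3; 1, 3, 1, 2, 1, 2].
Convergents (p_i = a_i*p_{i-1} + p_{i-2}, q_i = a_i*q_{i-1} + q_{i-2} with p_{-2}=0, p_{-1}=1, q_{-2}=1, q_{-1}=0), until the denominator exceeds 13:
  i=0: a_0=3, p_0 = 3*1 + 0 = 3, q_0 = 3*0 + 1 = 1.
  i=1: a_1=1, p_1 = 1*3 + 1 = 4, q_1 = 1*1 + 0 = 1.
  i=2: a_2=3, p_2 = 3*4 + 3 = 15, q_2 = 3*1 + 1 = 4.
  i=3: a_3=1, p_3 = 1*15 + 4 = 19, q_3 = 1*4 + 1 = 5.
  i=4: a_4=2, p_4 = 2*19 + 15 = 53, q_4 = 2*5 + 4 = 14.
q_4 = 14 > 13, so the last convergent with denominator <= 13 is p_3/q_3 = 19/5.
The closest fraction with denominator <= 13 is either p_3/q_3 or the intermediate fraction (k*p_3 + p_2)/(k*q_3 + q_2) with the largest k >= 1 whose denominator stays <= 13; these approach x as k grows, and every other convergent or intermediate fraction in range is farther away.
Largest k: floor((13 - q_2)/q_3) = floor((13 - 4)/5) = 1.
That gives (1*19 + 15)/(1*5 + 4) = 34/9.
Compare the errors: |x - 19/5| = |197*5 - 19*52|/(52*5) = 3/260, and |x - 34/9| = |197*9 - 34*52|/(52*9) = 5/468.
Cross-multiplying, 5*260 = 1300 < 1404 = 3*468, so 5/468 is smaller: the intermediate fraction 34/9 is closer to x than 19/5.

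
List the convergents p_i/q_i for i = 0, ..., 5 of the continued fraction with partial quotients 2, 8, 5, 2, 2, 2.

2/1, 17/8, 87/41, 191/90, 469/221, 1129/532

Using the convergent recurrence p_i = a_i*p_{i-1} + p_{i-2}, q_i = a_i*q_{i-1} + q_{i-2} with p_{-2}=0, p_{-1}=1, q_{-2}=1, q_{-1}=0:
  i=0: a_0=2, p_0 = 2*1 + 0 = 2, q_0 = 2*0 + 1 = 1.
  i=1: a_1=8, p_1 = 8*2 + 1 = 17, q_1 = 8*1 + 0 = 8.
  i=2: a_2=5, p_2 = 5*17 + 2 = 87, q_2 = 5*8 + 1 = 41.
  i=3: a_3=2, p_3 = 2*87 + 17 = 191, q_3 = 2*41 + 8 = 90.
  i=4: a_4=2, p_4 = 2*191 + 87 = 469, q_4 = 2*90 + 41 = 221.
  i=5: a_5=2, p_5 = 2*469 + 191 = 1129, q_5 = 2*221 + 90 = 532.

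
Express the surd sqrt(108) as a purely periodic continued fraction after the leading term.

Write x_i = (sqrt(108) + m_i)/d_i with (m_0, d_0) = (0, 1). a_0 = floor(sqrt(108)) = 10, since 10^2 = 100 <= 108 < 121 = 11^2.
Iterate m_{i+1} = d_i*a_i - m_i, d_{i+1} = (108 - m_{i+1}^2)/d_i, a_{i+1} = floor((a_0 + m_{i+1})/d_{i+1}):
  m_1 = 1*10 - 0 = 10, d_1 = (108 - 10^2)/1 = 8/1 = 8, a_1 = floor((10 + 10)/8) = 2.
  m_2 = 8*2 - 10 = 6, d_2 = (108 - 6^2)/8 = 72/8 = 9, a_2 = floor((10 + 6)/9) = 1.
  m_3 = 9*1 - 6 = 3, d_3 = (108 - 3^2)/9 = 99/9 = 11, a_3 = floor((10 + 3)/11) = 1.
  m_4 = 11*1 - 3 = 8, d_4 = (108 - 8^2)/11 = 44/11 = 4, a_4 = floor((10 + 8)/4) = 4.
  m_5 = 4*4 - 8 = 8, d_5 = (108 - 8^2)/4 = 44/4 = 11, a_5 = floor((10 + 8)/11) = 1.
  m_6 = 11*1 - 8 = 3, d_6 = (108 - 3^2)/11 = 99/11 = 9, a_6 = floor((10 + 3)/9) = 1.
  m_7 = 9*1 - 3 = 6, d_7 = (108 - 6^2)/9 = 72/9 = 8, a_7 = floor((10 + 6)/8) = 2.
  m_8 = 8*2 - 6 = 10, d_8 = (108 - 10^2)/8 = 8/8 = 1, a_8 = floor((10 + 10)/1) = 20.
  m_9 = 1*20 - 10 = 10, d_9 = (108 - 10^2)/1 = 8/1 = 8: (m_9, d_9) = (m_1, d_1) = (10, 8), so from here the quotients repeat a_1, ..., a_8; the period length is 8.
Hence the expansion of sqrt(108) is a_0 = 10 followed by the repeating block 2, 1, 1, 4, 1, 1, 2, 20 (period 8).

[10; (2, 1, 1, 4, 1, 1, 2, 20)]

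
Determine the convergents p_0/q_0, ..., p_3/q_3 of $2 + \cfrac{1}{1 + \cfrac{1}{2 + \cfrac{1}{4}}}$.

2/1, 3/1, 8/3, 35/13

Using the convergent recurrence p_i = a_i*p_{i-1} + p_{i-2}, q_i = a_i*q_{i-1} + q_{i-2} with p_{-2}=0, p_{-1}=1, q_{-2}=1, q_{-1}=0:
  i=0: a_0=2, p_0 = 2*1 + 0 = 2, q_0 = 2*0 + 1 = 1.
  i=1: a_1=1, p_1 = 1*2 + 1 = 3, q_1 = 1*1 + 0 = 1.
  i=2: a_2=2, p_2 = 2*3 + 2 = 8, q_2 = 2*1 + 1 = 3.
  i=3: a_3=4, p_3 = 4*8 + 3 = 35, q_3 = 4*3 + 1 = 13.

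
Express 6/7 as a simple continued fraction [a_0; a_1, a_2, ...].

[0; 1, 6]

Run the Euclidean algorithm on 6 and 7; the successive quotients are the partial quotients a_0, a_1, ... (each step inverts the fractional part left over by the previous one):
  6 = 0*7 + 6, so a_0 = 0.
  7 = 1*6 + 1, so a_1 = 1.
  6 = 6*1 + 0, so a_2 = 6.
The remainder reaches 0 after 3 divisions, so the expansion has 3 partial quotients, read off in order.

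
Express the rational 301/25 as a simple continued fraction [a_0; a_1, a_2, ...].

Run the Euclidean algorithm on 301 and 25; the successive quotients are the partial quotients a_0, a_1, ... (each step inverts the fractional part left over by the previous one):
  301 = 12*25 + 1, so a_0 = 12.
  25 = 25*1 + 0, so a_1 = 25.
The remainder reaches 0 after 2 divisions, so the expansion has 2 partial quotients, read off in order.

[12; 25]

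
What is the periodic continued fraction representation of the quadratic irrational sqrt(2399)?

Write x_i = (sqrt(2399) + m_i)/d_i with (m_0, d_0) = (0, 1). a_0 = floor(sqrt(2399)) = 48, since 48^2 = 2304 <= 2399 < 2401 = 49^2.
Iterate m_{i+1} = d_i*a_i - m_i, d_{i+1} = (2399 - m_{i+1}^2)/d_i, a_{i+1} = floor((a_0 + m_{i+1})/d_{i+1}):
  m_1 = 1*48 - 0 = 48, d_1 = (2399 - 48^2)/1 = 95/1 = 95, a_1 = floor((48 + 48)/95) = 1.
  m_2 = 95*1 - 48 = 47, d_2 = (2399 - 47^2)/95 = 190/95 = 2, a_2 = floor((48 + 47)/2) = 47.
  m_3 = 2*47 - 47 = 47, d_3 = (2399 - 47^2)/2 = 190/2 = 95, a_3 = floor((48 + 47)/95) = 1.
  m_4 = 95*1 - 47 = 48, d_4 = (2399 - 48^2)/95 = 95/95 = 1, a_4 = floor((48 + 48)/1) = 96.
  m_5 = 1*96 - 48 = 48, d_5 = (2399 - 48^2)/1 = 95/1 = 95: (m_5, d_5) = (m_1, d_1) = (48, 95), so from here the quotients repeat a_1, ..., a_4; the period length is 4.
Hence the expansion of sqrt(2399) is a_0 = 48 followed by the repeating block 1, 47, 1, 96 (period 4).

[48; (1, 47, 1, 96)]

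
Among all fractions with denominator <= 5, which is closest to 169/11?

Expand x = 169/11 as a continued fraction with the Euclidean algorithm:
  169 = 15*11 + 4, so a_0 = 15.
  11 = 2*4 + 3, so a_1 = 2.
  4 = 1*3 + 1, so a_2 = 1.
  3 = 3*1 + 0, so a_3 = 3.
so x = [15; 2, 1, 3].
Convergents (p_i = a_i*p_{i-1} + p_{i-2}, q_i = a_i*q_{i-1} + q_{i-2} with p_{-2}=0, p_{-1}=1, q_{-2}=1, q_{-1}=0), until the denominator exceeds 5:
  i=0: a_0=15, p_0 = 15*1 + 0 = 15, q_0 = 15*0 + 1 = 1.
  i=1: a_1=2, p_1 = 2*15 + 1 = 31, q_1 = 2*1 + 0 = 2.
  i=2: a_2=1, p_2 = 1*31 + 15 = 46, q_2 = 1*2 + 1 = 3.
  i=3: a_3=3, p_3 = 3*46 + 31 = 169, q_3 = 3*3 + 2 = 11.
q_3 = 11 > 5, so the last convergent with denominator <= 5 is p_2/q_2 = 46/3.
The closest fraction with denominator <= 5 is either p_2/q_2 or the intermediate fraction (k*p_2 + p_1)/(k*q_2 + q_1) with the largest k >= 1 whose denominator stays <= 5; these approach x as k grows, and every other convergent or intermediate fraction in range is farther away.
Largest k: floor((5 - q_1)/q_2) = floor((5 - 2)/3) = 1.
That gives (1*46 + 31)/(1*3 + 2) = 77/5.
Compare the errors: |x - 46/3| = |169*3 - 46*11|/(11*3) = 1/33, and |x - 77/5| = |169*5 - 77*11|/(11*5) = 2/55.
Cross-multiplying, 1*55 = 55 < 66 = 2*33, so 1/33 is smaller: the convergent 46/3 is closer to x than 77/5.

46/3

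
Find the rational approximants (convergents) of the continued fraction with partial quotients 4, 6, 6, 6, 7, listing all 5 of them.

Using the convergent recurrence p_i = a_i*p_{i-1} + p_{i-2}, q_i = a_i*q_{i-1} + q_{i-2} with p_{-2}=0, p_{-1}=1, q_{-2}=1, q_{-1}=0:
  i=0: a_0=4, p_0 = 4*1 + 0 = 4, q_0 = 4*0 + 1 = 1.
  i=1: a_1=6, p_1 = 6*4 + 1 = 25, q_1 = 6*1 + 0 = 6.
  i=2: a_2=6, p_2 = 6*25 + 4 = 154, q_2 = 6*6 + 1 = 37.
  i=3: a_3=6, p_3 = 6*154 + 25 = 949, q_3 = 6*37 + 6 = 228.
  i=4: a_4=7, p_4 = 7*949 + 154 = 6797, q_4 = 7*228 + 37 = 1633.

4/1, 25/6, 154/37, 949/228, 6797/1633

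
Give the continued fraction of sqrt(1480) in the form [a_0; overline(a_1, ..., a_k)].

Write x_i = (sqrt(1480) + m_i)/d_i with (m_0, d_0) = (0, 1). a_0 = floor(sqrt(1480)) = 38, since 38^2 = 1444 <= 1480 < 1521 = 39^2.
Iterate m_{i+1} = d_i*a_i - m_i, d_{i+1} = (1480 - m_{i+1}^2)/d_i, a_{i+1} = floor((a_0 + m_{i+1})/d_{i+1}):
  m_1 = 1*38 - 0 = 38, d_1 = (1480 - 38^2)/1 = 36/1 = 36, a_1 = floor((38 + 38)/36) = 2.
  m_2 = 36*2 - 38 = 34, d_2 = (1480 - 34^2)/36 = 324/36 = 9, a_2 = floor((38 + 34)/9) = 8.
  m_3 = 9*8 - 34 = 38, d_3 = (1480 - 38^2)/9 = 36/9 = 4, a_3 = floor((38 + 38)/4) = 19.
  m_4 = 4*19 - 38 = 38, d_4 = (1480 - 38^2)/4 = 36/4 = 9, a_4 = floor((38 + 38)/9) = 8.
  m_5 = 9*8 - 38 = 34, d_5 = (1480 - 34^2)/9 = 324/9 = 36, a_5 = floor((38 + 34)/36) = 2.
  m_6 = 36*2 - 34 = 38, d_6 = (1480 - 38^2)/36 = 36/36 = 1, a_6 = floor((38 + 38)/1) = 76.
  m_7 = 1*76 - 38 = 38, d_7 = (1480 - 38^2)/1 = 36/1 = 36: (m_7, d_7) = (m_1, d_1) = (38, 36), so from here the quotients repeat a_1, ..., a_6; the period length is 6.
Hence the expansion of sqrt(1480) is a_0 = 38 followed by the repeating block 2, 8, 19, 8, 2, 76 (period 6).

[38; overline(2, 8, 19, 8, 2, 76)]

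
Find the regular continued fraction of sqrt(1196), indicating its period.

Write x_i = (sqrt(1196) + m_i)/d_i with (m_0, d_0) = (0, 1). a_0 = floor(sqrt(1196)) = 34, since 34^2 = 1156 <= 1196 < 1225 = 35^2.
Iterate m_{i+1} = d_i*a_i - m_i, d_{i+1} = (1196 - m_{i+1}^2)/d_i, a_{i+1} = floor((a_0 + m_{i+1})/d_{i+1}):
  m_1 = 1*34 - 0 = 34, d_1 = (1196 - 34^2)/1 = 40/1 = 40, a_1 = floor((34 + 34)/40) = 1.
  m_2 = 40*1 - 34 = 6, d_2 = (1196 - 6^2)/40 = 1160/40 = 29, a_2 = floor((34 + 6)/29) = 1.
  m_3 = 29*1 - 6 = 23, d_3 = (1196 - 23^2)/29 = 667/29 = 23, a_3 = floor((34 + 23)/23) = 2.
  m_4 = 23*2 - 23 = 23, d_4 = (1196 - 23^2)/23 = 667/23 = 29, a_4 = floor((34 + 23)/29) = 1.
  m_5 = 29*1 - 23 = 6, d_5 = (1196 - 6^2)/29 = 1160/29 = 40, a_5 = floor((34 + 6)/40) = 1.
  m_6 = 40*1 - 6 = 34, d_6 = (1196 - 34^2)/40 = 40/40 = 1, a_6 = floor((34 + 34)/1) = 68.
  m_7 = 1*68 - 34 = 34, d_7 = (1196 - 34^2)/1 = 40/1 = 40: (m_7, d_7) = (m_1, d_1) = (34, 40), so from here the quotients repeat a_1, ..., a_6; the period length is 6.
Hence the expansion of sqrt(1196) is a_0 = 34 followed by the repeating block 1, 1, 2, 1, 1, 68 (period 6).

[34; (1, 1, 2, 1, 1, 68)]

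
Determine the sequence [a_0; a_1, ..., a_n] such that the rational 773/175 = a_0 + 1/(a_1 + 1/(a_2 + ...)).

Run the Euclidean algorithm on 773 and 175; the successive quotients are the partial quotients a_0, a_1, ... (each step inverts the fractional part left over by the previous one):
  773 = 4*175 + 73, so a_0 = 4.
  175 = 2*73 + 29, so a_1 = 2.
  73 = 2*29 + 15, so a_2 = 2.
  29 = 1*15 + 14, so a_3 = 1.
  15 = 1*14 + 1, so a_4 = 1.
  14 = 14*1 + 0, so a_5 = 14.
The remainder reaches 0 after 6 divisions, so the expansion has 6 partial quotients, read off in order.

[4; 2, 2, 1, 1, 14]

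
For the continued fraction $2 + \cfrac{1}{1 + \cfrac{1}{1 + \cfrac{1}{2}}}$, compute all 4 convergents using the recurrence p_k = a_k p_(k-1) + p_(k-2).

Using the convergent recurrence p_i = a_i*p_{i-1} + p_{i-2}, q_i = a_i*q_{i-1} + q_{i-2} with p_{-2}=0, p_{-1}=1, q_{-2}=1, q_{-1}=0:
  i=0: a_0=2, p_0 = 2*1 + 0 = 2, q_0 = 2*0 + 1 = 1.
  i=1: a_1=1, p_1 = 1*2 + 1 = 3, q_1 = 1*1 + 0 = 1.
  i=2: a_2=1, p_2 = 1*3 + 2 = 5, q_2 = 1*1 + 1 = 2.
  i=3: a_3=2, p_3 = 2*5 + 3 = 13, q_3 = 2*2 + 1 = 5.

2/1, 3/1, 5/2, 13/5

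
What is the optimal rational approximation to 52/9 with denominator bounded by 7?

Expand x = 52/9 as a continued fraction with the Euclidean algorithm:
  52 = 5*9 + 7, so a_0 = 5.
  9 = 1*7 + 2, so a_1 = 1.
  7 = 3*2 + 1, so a_2 = 3.
  2 = 2*1 + 0, so a_3 = 2.
so x = [5; 1, 3, 2].
Convergents (p_i = a_i*p_{i-1} + p_{i-2}, q_i = a_i*q_{i-1} + q_{i-2} with p_{-2}=0, p_{-1}=1, q_{-2}=1, q_{-1}=0), until the denominator exceeds 7:
  i=0: a_0=5, p_0 = 5*1 + 0 = 5, q_0 = 5*0 + 1 = 1.
  i=1: a_1=1, p_1 = 1*5 + 1 = 6, q_1 = 1*1 + 0 = 1.
  i=2: a_2=3, p_2 = 3*6 + 5 = 23, q_2 = 3*1 + 1 = 4.
  i=3: a_3=2, p_3 = 2*23 + 6 = 52, q_3 = 2*4 + 1 = 9.
q_3 = 9 > 7, so the last convergent with denominator <= 7 is p_2/q_2 = 23/4.
The closest fraction with denominator <= 7 is either p_2/q_2 or the intermediate fraction (k*p_2 + p_1)/(k*q_2 + q_1) with the largest k >= 1 whose denominator stays <= 7; these approach x as k grows, and every other convergent or intermediate fraction in range is farther away.
Largest k: floor((7 - q_1)/q_2) = floor((7 - 1)/4) = 1.
That gives (1*23 + 6)/(1*4 + 1) = 29/5.
Compare the errors: |x - 23/4| = |52*4 - 23*9|/(9*4) = 1/36, and |x - 29/5| = |52*5 - 29*9|/(9*5) = 1/45.
Cross-multiplying, 1*36 = 36 < 45 = 1*45, so 1/45 is smaller: the intermediate fraction 29/5 is closer to x than 23/4.

29/5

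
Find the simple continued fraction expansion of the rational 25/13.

[1; 1, 12]

Run the Euclidean algorithm on 25 and 13; the successive quotients are the partial quotients a_0, a_1, ... (each step inverts the fractional part left over by the previous one):
  25 = 1*13 + 12, so a_0 = 1.
  13 = 1*12 + 1, so a_1 = 1.
  12 = 12*1 + 0, so a_2 = 12.
The remainder reaches 0 after 3 divisions, so the expansion has 3 partial quotients, read off in order.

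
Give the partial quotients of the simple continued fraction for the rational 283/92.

Run the Euclidean algorithm on 283 and 92; the successive quotients are the partial quotients a_0, a_1, ... (each step inverts the fractional part left over by the previous one):
  283 = 3*92 + 7, so a_0 = 3.
  92 = 13*7 + 1, so a_1 = 13.
  7 = 7*1 + 0, so a_2 = 7.
The remainder reaches 0 after 3 divisions, so the expansion has 3 partial quotients, read off in order.

[3; 13, 7]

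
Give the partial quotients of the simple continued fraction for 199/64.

Run the Euclidean algorithm on 199 and 64; the successive quotients are the partial quotients a_0, a_1, ... (each step inverts the fractional part left over by the previous one):
  199 = 3*64 + 7, so a_0 = 3.
  64 = 9*7 + 1, so a_1 = 9.
  7 = 7*1 + 0, so a_2 = 7.
The remainder reaches 0 after 3 divisions, so the expansion has 3 partial quotients, read off in order.

[3; 9, 7]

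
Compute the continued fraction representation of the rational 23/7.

Run the Euclidean algorithm on 23 and 7; the successive quotients are the partial quotients a_0, a_1, ... (each step inverts the fractional part left over by the previous one):
  23 = 3*7 + 2, so a_0 = 3.
  7 = 3*2 + 1, so a_1 = 3.
  2 = 2*1 + 0, so a_2 = 2.
The remainder reaches 0 after 3 divisions, so the expansion has 3 partial quotients, read off in order.

[3; 3, 2]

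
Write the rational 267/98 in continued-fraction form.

[2; 1, 2, 1, 1, 1, 2, 3]

Run the Euclidean algorithm on 267 and 98; the successive quotients are the partial quotients a_0, a_1, ... (each step inverts the fractional part left over by the previous one):
  267 = 2*98 + 71, so a_0 = 2.
  98 = 1*71 + 27, so a_1 = 1.
  71 = 2*27 + 17, so a_2 = 2.
  27 = 1*17 + 10, so a_3 = 1.
  17 = 1*10 + 7, so a_4 = 1.
  10 = 1*7 + 3, so a_5 = 1.
  7 = 2*3 + 1, so a_6 = 2.
  3 = 3*1 + 0, so a_7 = 3.
The remainder reaches 0 after 8 divisions, so the expansion has 8 partial quotients, read off in order.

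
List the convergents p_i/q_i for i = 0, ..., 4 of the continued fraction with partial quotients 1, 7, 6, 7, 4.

1/1, 8/7, 49/43, 351/308, 1453/1275

Using the convergent recurrence p_i = a_i*p_{i-1} + p_{i-2}, q_i = a_i*q_{i-1} + q_{i-2} with p_{-2}=0, p_{-1}=1, q_{-2}=1, q_{-1}=0:
  i=0: a_0=1, p_0 = 1*1 + 0 = 1, q_0 = 1*0 + 1 = 1.
  i=1: a_1=7, p_1 = 7*1 + 1 = 8, q_1 = 7*1 + 0 = 7.
  i=2: a_2=6, p_2 = 6*8 + 1 = 49, q_2 = 6*7 + 1 = 43.
  i=3: a_3=7, p_3 = 7*49 + 8 = 351, q_3 = 7*43 + 7 = 308.
  i=4: a_4=4, p_4 = 4*351 + 49 = 1453, q_4 = 4*308 + 43 = 1275.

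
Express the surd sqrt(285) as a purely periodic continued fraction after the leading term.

[16; (1, 7, 2, 7, 1, 32)]

Write x_i = (sqrt(285) + m_i)/d_i with (m_0, d_0) = (0, 1). a_0 = floor(sqrt(285)) = 16, since 16^2 = 256 <= 285 < 289 = 17^2.
Iterate m_{i+1} = d_i*a_i - m_i, d_{i+1} = (285 - m_{i+1}^2)/d_i, a_{i+1} = floor((a_0 + m_{i+1})/d_{i+1}):
  m_1 = 1*16 - 0 = 16, d_1 = (285 - 16^2)/1 = 29/1 = 29, a_1 = floor((16 + 16)/29) = 1.
  m_2 = 29*1 - 16 = 13, d_2 = (285 - 13^2)/29 = 116/29 = 4, a_2 = floor((16 + 13)/4) = 7.
  m_3 = 4*7 - 13 = 15, d_3 = (285 - 15^2)/4 = 60/4 = 15, a_3 = floor((16 + 15)/15) = 2.
  m_4 = 15*2 - 15 = 15, d_4 = (285 - 15^2)/15 = 60/15 = 4, a_4 = floor((16 + 15)/4) = 7.
  m_5 = 4*7 - 15 = 13, d_5 = (285 - 13^2)/4 = 116/4 = 29, a_5 = floor((16 + 13)/29) = 1.
  m_6 = 29*1 - 13 = 16, d_6 = (285 - 16^2)/29 = 29/29 = 1, a_6 = floor((16 + 16)/1) = 32.
  m_7 = 1*32 - 16 = 16, d_7 = (285 - 16^2)/1 = 29/1 = 29: (m_7, d_7) = (m_1, d_1) = (16, 29), so from here the quotients repeat a_1, ..., a_6; the period length is 6.
Hence the expansion of sqrt(285) is a_0 = 16 followed by the repeating block 1, 7, 2, 7, 1, 32 (period 6).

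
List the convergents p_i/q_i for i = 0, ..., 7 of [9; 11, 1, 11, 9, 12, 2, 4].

9/1, 100/11, 109/12, 1299/143, 11800/1299, 142899/15731, 297598/32761, 1333291/146775

Using the convergent recurrence p_i = a_i*p_{i-1} + p_{i-2}, q_i = a_i*q_{i-1} + q_{i-2} with p_{-2}=0, p_{-1}=1, q_{-2}=1, q_{-1}=0:
  i=0: a_0=9, p_0 = 9*1 + 0 = 9, q_0 = 9*0 + 1 = 1.
  i=1: a_1=11, p_1 = 11*9 + 1 = 100, q_1 = 11*1 + 0 = 11.
  i=2: a_2=1, p_2 = 1*100 + 9 = 109, q_2 = 1*11 + 1 = 12.
  i=3: a_3=11, p_3 = 11*109 + 100 = 1299, q_3 = 11*12 + 11 = 143.
  i=4: a_4=9, p_4 = 9*1299 + 109 = 11800, q_4 = 9*143 + 12 = 1299.
  i=5: a_5=12, p_5 = 12*11800 + 1299 = 142899, q_5 = 12*1299 + 143 = 15731.
  i=6: a_6=2, p_6 = 2*142899 + 11800 = 297598, q_6 = 2*15731 + 1299 = 32761.
  i=7: a_7=4, p_7 = 4*297598 + 142899 = 1333291, q_7 = 4*32761 + 15731 = 146775.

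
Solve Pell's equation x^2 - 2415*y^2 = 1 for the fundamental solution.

First expand sqrt(2415) as a continued fraction. With x_i = (sqrt(2415) + m_i)/d_i and (m_0, d_0) = (0, 1): a_0 = floor(sqrt(2415)) = 49, since 49^2 = 2401 <= 2415 < 2500 = 50^2.
Iterate m_{i+1} = d_i*a_i - m_i, d_{i+1} = (2415 - m_{i+1}^2)/d_i, a_{i+1} = floor((a_0 + m_{i+1})/d_{i+1}):
  m_1 = 1*49 - 0 = 49, d_1 = (2415 - 49^2)/1 = 14/1 = 14, a_1 = floor((49 + 49)/14) = 7.
  m_2 = 14*7 - 49 = 49, d_2 = (2415 - 49^2)/14 = 14/14 = 1, a_2 = floor((49 + 49)/1) = 98.
  m_3 = 1*98 - 49 = 49, d_3 = (2415 - 49^2)/1 = 14/1 = 14: (m_3, d_3) = (m_1, d_1) = (49, 14), so from here the quotients repeat a_1, a_2; the period length is 2.
So sqrt(2415) = [49; (7, 98)] with period length k = 2.
k is even, so the fundamental solution of x^2 - 2415y^2 = 1 is (p_{k-1}, q_{k-1}) = (p_1, q_1); compute convergents through index 1.
Convergents (p_i = a_i*p_{i-1} + p_{i-2}, q_i = a_i*q_{i-1} + q_{i-2} with p_{-2}=0, p_{-1}=1, q_{-2}=1, q_{-1}=0):
  i=0: a_0=49, p_0 = 49*1 + 0 = 49, q_0 = 49*0 + 1 = 1.
  i=1: a_1=7, p_1 = 7*49 + 1 = 344, q_1 = 7*1 + 0 = 7.
Check: 344^2 - 2415*7^2 = 118336 - 118335 = 1, so (x, y) = (344, 7) solves the equation, and by the theorem it is the least positive solution.

(x, y) = (344, 7)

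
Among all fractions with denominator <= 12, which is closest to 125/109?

Expand x = 125/109 as a continued fraction with the Euclidean algorithm:
  125 = 1*109 + 16, so a_0 = 1.
  109 = 6*16 + 13, so a_1 = 6.
  16 = 1*13 + 3, so a_2 = 1.
  13 = 4*3 + 1, so a_3 = 4.
  3 = 3*1 + 0, so a_4 = 3.
so x = [1; 6, 1, 4, 3].
Convergents (p_i = a_i*p_{i-1} + p_{i-2}, q_i = a_i*q_{i-1} + q_{i-2} with p_{-2}=0, p_{-1}=1, q_{-2}=1, q_{-1}=0), until the denominator exceeds 12:
  i=0: a_0=1, p_0 = 1*1 + 0 = 1, q_0 = 1*0 + 1 = 1.
  i=1: a_1=6, p_1 = 6*1 + 1 = 7, q_1 = 6*1 + 0 = 6.
  i=2: a_2=1, p_2 = 1*7 + 1 = 8, q_2 = 1*6 + 1 = 7.
  i=3: a_3=4, p_3 = 4*8 + 7 = 39, q_3 = 4*7 + 6 = 34.
q_3 = 34 > 12, so the last convergent with denominator <= 12 is p_2/q_2 = 8/7.
The closest fraction with denominator <= 12 is either p_2/q_2 or the intermediate fraction (k*p_2 + p_1)/(k*q_2 + q_1) with the largest k >= 1 whose denominator stays <= 12; these approach x as k grows, and every other convergent or intermediate fraction in range is farther away.
Largest k: floor((12 - q_1)/q_2) = floor((12 - 6)/7) = 0.
Since k = 0, no intermediate fraction beyond p_2/q_2 has denominator <= 12, so the convergent 8/7 is the closest (its error is |125*7 - 8*109|/(109*7) = 3/763).

8/7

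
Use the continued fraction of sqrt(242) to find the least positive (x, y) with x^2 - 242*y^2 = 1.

(x, y) = (19601, 1260)

First expand sqrt(242) as a continued fraction. With x_i = (sqrt(242) + m_i)/d_i and (m_0, d_0) = (0, 1): a_0 = floor(sqrt(242)) = 15, since 15^2 = 225 <= 242 < 256 = 16^2.
Iterate m_{i+1} = d_i*a_i - m_i, d_{i+1} = (242 - m_{i+1}^2)/d_i, a_{i+1} = floor((a_0 + m_{i+1})/d_{i+1}):
  m_1 = 1*15 - 0 = 15, d_1 = (242 - 15^2)/1 = 17/1 = 17, a_1 = floor((15 + 15)/17) = 1.
  m_2 = 17*1 - 15 = 2, d_2 = (242 - 2^2)/17 = 238/17 = 14, a_2 = floor((15 + 2)/14) = 1.
  m_3 = 14*1 - 2 = 12, d_3 = (242 - 12^2)/14 = 98/14 = 7, a_3 = floor((15 + 12)/7) = 3.
  m_4 = 7*3 - 12 = 9, d_4 = (242 - 9^2)/7 = 161/7 = 23, a_4 = floor((15 + 9)/23) = 1.
  m_5 = 23*1 - 9 = 14, d_5 = (242 - 14^2)/23 = 46/23 = 2, a_5 = floor((15 + 14)/2) = 14.
  m_6 = 2*14 - 14 = 14, d_6 = (242 - 14^2)/2 = 46/2 = 23, a_6 = floor((15 + 14)/23) = 1.
  m_7 = 23*1 - 14 = 9, d_7 = (242 - 9^2)/23 = 161/23 = 7, a_7 = floor((15 + 9)/7) = 3.
  m_8 = 7*3 - 9 = 12, d_8 = (242 - 12^2)/7 = 98/7 = 14, a_8 = floor((15 + 12)/14) = 1.
  m_9 = 14*1 - 12 = 2, d_9 = (242 - 2^2)/14 = 238/14 = 17, a_9 = floor((15 + 2)/17) = 1.
  m_10 = 17*1 - 2 = 15, d_10 = (242 - 15^2)/17 = 17/17 = 1, a_10 = floor((15 + 15)/1) = 30.
  m_11 = 1*30 - 15 = 15, d_11 = (242 - 15^2)/1 = 17/1 = 17: (m_11, d_11) = (m_1, d_1) = (15, 17), so from here the quotients repeat a_1, ..., a_10; the period length is 10.
So sqrt(242) = [15; (1, 1, 3, 1, 14, 1, 3, 1, 1, 30)] with period length k = 10.
k is even, so the fundamental solution of x^2 - 242y^2 = 1 is (p_{k-1}, q_{k-1}) = (p_9, q_9); compute convergents through index 9.
Convergents (p_i = a_i*p_{i-1} + p_{i-2}, q_i = a_i*q_{i-1} + q_{i-2} with p_{-2}=0, p_{-1}=1, q_{-2}=1, q_{-1}=0):
  i=0: a_0=15, p_0 = 15*1 + 0 = 15, q_0 = 15*0 + 1 = 1.
  i=1: a_1=1, p_1 = 1*15 + 1 = 16, q_1 = 1*1 + 0 = 1.
  i=2: a_2=1, p_2 = 1*16 + 15 = 31, q_2 = 1*1 + 1 = 2.
  i=3: a_3=3, p_3 = 3*31 + 16 = 109, q_3 = 3*2 + 1 = 7.
  i=4: a_4=1, p_4 = 1*109 + 31 = 140, q_4 = 1*7 + 2 = 9.
  i=5: a_5=14, p_5 = 14*140 + 109 = 2069, q_5 = 14*9 + 7 = 133.
  i=6: a_6=1, p_6 = 1*2069 + 140 = 2209, q_6 = 1*133 + 9 = 142.
  i=7: a_7=3, p_7 = 3*2209 + 2069 = 8696, q_7 = 3*142 + 133 = 559.
  i=8: a_8=1, p_8 = 1*8696 + 2209 = 10905, q_8 = 1*559 + 142 = 701.
  i=9: a_9=1, p_9 = 1*10905 + 8696 = 19601, q_9 = 1*701 + 559 = 1260.
Check: 19601^2 - 242*1260^2 = 384199201 - 384199200 = 1, so (x, y) = (19601, 1260) solves the equation, and by the theorem it is the least positive solution.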